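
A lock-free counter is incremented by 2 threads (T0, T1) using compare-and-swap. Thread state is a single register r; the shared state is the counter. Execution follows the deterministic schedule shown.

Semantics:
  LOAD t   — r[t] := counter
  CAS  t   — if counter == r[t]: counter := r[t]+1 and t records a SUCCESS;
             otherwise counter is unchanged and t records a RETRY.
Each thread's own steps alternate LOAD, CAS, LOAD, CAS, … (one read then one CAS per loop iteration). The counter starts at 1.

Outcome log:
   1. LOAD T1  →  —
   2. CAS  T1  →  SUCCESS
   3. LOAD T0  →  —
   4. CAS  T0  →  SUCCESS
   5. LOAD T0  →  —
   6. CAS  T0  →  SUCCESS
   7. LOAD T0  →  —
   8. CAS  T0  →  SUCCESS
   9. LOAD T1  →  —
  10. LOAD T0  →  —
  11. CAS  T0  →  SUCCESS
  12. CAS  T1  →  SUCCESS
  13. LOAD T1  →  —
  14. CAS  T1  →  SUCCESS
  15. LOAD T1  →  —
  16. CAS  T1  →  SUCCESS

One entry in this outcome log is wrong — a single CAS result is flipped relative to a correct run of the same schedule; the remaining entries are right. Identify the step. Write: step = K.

Correct run:
step 1: T1 LOAD ⇒ load; ctr=1 reg=1
step 2: T1 CAS ⇒ ok; ctr=2 reg=1
step 3: T0 LOAD ⇒ load; ctr=2 reg=2
step 4: T0 CAS ⇒ ok; ctr=3 reg=2
step 5: T0 LOAD ⇒ load; ctr=3 reg=3
step 6: T0 CAS ⇒ ok; ctr=4 reg=3
step 7: T0 LOAD ⇒ load; ctr=4 reg=4
step 8: T0 CAS ⇒ ok; ctr=5 reg=4
step 9: T1 LOAD ⇒ load; ctr=5 reg=5
step 10: T0 LOAD ⇒ load; ctr=5 reg=5
step 11: T0 CAS ⇒ ok; ctr=6 reg=5
step 12: T1 CAS ⇒ retry; ctr=6 reg=5
step 13: T1 LOAD ⇒ load; ctr=6 reg=6
step 14: T1 CAS ⇒ ok; ctr=7 reg=6
step 15: T1 LOAD ⇒ load; ctr=7 reg=7
step 16: T1 CAS ⇒ ok; ctr=8 reg=7
Log disagrees first at step 12.

step = 12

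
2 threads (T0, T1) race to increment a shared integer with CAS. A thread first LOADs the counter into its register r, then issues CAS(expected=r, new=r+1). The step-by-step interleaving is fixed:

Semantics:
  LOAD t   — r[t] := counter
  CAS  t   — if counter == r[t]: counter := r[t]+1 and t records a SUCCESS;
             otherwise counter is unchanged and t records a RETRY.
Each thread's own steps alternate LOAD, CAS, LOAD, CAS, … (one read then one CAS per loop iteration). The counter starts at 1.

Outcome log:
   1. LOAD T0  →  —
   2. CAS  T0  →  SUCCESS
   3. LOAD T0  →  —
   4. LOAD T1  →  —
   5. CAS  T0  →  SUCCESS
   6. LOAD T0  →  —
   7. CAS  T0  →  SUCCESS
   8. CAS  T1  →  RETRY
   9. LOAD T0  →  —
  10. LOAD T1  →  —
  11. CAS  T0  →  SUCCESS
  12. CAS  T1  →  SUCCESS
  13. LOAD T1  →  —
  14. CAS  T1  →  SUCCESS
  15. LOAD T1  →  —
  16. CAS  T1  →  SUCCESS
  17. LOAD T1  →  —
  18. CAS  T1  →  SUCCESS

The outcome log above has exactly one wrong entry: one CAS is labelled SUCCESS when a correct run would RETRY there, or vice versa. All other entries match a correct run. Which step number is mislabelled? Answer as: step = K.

Correct run:
#1 T0 reads 1
#2 T0 CAS(1→2) writes; counter now 2
#3 T0 reads 2
#4 T1 reads 2
#5 T0 CAS(2→3) writes; counter now 3
#6 T0 reads 3
#7 T0 CAS(3→4) writes; counter now 4
#8 T1 CAS(2→3) fails; counter now 4
#9 T0 reads 4
#10 T1 reads 4
#11 T0 CAS(4→5) writes; counter now 5
#12 T1 CAS(4→5) fails; counter now 5
#13 T1 reads 5
#14 T1 CAS(5→6) writes; counter now 6
#15 T1 reads 6
#16 T1 CAS(6→7) writes; counter now 7
#17 T1 reads 7
#18 T1 CAS(7→8) writes; counter now 8
Mismatch at 12.

step = 12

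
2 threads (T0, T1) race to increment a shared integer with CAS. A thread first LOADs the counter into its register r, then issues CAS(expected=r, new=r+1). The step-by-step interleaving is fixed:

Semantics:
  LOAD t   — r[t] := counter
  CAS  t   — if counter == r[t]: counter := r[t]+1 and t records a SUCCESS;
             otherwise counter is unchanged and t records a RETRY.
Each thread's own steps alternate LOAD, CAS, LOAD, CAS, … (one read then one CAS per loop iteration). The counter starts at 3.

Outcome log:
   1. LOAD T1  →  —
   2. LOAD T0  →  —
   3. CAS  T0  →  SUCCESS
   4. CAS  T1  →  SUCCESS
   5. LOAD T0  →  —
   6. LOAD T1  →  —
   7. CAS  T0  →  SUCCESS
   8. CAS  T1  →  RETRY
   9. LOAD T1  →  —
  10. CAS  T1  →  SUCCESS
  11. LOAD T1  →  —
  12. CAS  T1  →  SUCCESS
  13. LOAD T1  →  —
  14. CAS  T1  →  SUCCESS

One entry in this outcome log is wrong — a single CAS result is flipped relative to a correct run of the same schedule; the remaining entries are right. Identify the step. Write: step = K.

Re-executing:
#1 T1 reads 3
#2 T0 reads 3
#3 T0 CAS(3→4) writes; counter now 4
#4 T1 CAS(3→4) fails; counter now 4
#5 T0 reads 4
#6 T1 reads 4
#7 T0 CAS(4→5) writes; counter now 5
#8 T1 CAS(4→5) fails; counter now 5
#9 T1 reads 5
#10 T1 CAS(5→6) writes; counter now 6
#11 T1 reads 6
#12 T1 CAS(6→7) writes; counter now 7
#13 T1 reads 7
#14 T1 CAS(7→8) writes; counter now 8
Mismatch at 4.

step = 4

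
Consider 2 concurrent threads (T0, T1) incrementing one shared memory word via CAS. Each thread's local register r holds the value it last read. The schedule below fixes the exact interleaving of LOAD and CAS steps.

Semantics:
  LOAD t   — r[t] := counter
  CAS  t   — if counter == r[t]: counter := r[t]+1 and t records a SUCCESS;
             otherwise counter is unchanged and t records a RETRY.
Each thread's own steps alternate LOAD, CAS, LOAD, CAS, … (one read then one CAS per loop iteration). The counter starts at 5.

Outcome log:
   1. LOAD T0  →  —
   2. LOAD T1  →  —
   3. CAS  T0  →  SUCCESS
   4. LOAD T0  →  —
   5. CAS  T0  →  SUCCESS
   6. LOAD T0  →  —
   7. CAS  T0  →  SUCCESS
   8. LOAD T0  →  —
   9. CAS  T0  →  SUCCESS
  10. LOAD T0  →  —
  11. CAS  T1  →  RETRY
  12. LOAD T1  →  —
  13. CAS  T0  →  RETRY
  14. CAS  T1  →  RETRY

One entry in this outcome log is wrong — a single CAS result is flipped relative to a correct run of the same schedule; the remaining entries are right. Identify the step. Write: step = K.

Reference trace:
[1] T0.load  rd  (counter 5, T0.r 5)
[2] T1.load  rd  (counter 5, T1.r 5)
[3] T0.cas  hit  (counter 6, T0.r 5)
[4] T0.load  rd  (counter 6, T0.r 6)
[5] T0.cas  hit  (counter 7, T0.r 6)
[6] T0.load  rd  (counter 7, T0.r 7)
[7] T0.cas  hit  (counter 8, T0.r 7)
[8] T0.load  rd  (counter 8, T0.r 8)
[9] T0.cas  hit  (counter 9, T0.r 8)
[10] T0.load  rd  (counter 9, T0.r 9)
[11] T1.cas  miss  (counter 9, T1.r 5)
[12] T1.load  rd  (counter 9, T1.r 9)
[13] T0.cas  hit  (counter 10, T0.r 9)
[14] T1.cas  miss  (counter 10, T1.r 9)
Flip is step 13.

step = 13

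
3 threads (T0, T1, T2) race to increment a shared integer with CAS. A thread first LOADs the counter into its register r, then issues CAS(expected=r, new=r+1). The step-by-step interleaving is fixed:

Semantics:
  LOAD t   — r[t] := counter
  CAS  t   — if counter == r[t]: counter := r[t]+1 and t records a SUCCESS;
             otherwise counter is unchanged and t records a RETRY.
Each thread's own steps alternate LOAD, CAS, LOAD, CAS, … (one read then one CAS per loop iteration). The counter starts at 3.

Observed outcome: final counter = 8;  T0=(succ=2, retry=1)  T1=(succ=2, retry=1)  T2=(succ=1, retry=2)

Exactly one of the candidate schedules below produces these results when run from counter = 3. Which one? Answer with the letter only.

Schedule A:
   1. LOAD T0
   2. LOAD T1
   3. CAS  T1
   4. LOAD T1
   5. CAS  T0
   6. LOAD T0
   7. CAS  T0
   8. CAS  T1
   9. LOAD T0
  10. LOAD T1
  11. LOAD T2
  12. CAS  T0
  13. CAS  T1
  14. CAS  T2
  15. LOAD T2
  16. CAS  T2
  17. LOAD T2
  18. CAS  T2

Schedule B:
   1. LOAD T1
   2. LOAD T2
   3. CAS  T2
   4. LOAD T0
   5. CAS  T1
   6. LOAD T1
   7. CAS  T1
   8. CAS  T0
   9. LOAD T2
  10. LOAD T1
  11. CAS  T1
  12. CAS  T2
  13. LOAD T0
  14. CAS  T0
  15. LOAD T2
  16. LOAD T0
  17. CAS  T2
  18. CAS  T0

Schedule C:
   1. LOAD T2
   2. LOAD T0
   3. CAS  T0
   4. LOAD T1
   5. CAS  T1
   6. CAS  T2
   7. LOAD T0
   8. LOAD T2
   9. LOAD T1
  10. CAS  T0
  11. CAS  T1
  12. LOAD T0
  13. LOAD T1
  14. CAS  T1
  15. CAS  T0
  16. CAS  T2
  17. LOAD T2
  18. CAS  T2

C

Run C:
1. LOAD T2 → mem=3 r[T2]=3 [LOAD]
2. LOAD T0 → mem=3 r[T0]=3 [LOAD]
3. CAS T0 → mem=4 r[T0]=3 [OK]
4. LOAD T1 → mem=4 r[T1]=4 [LOAD]
5. CAS T1 → mem=5 r[T1]=4 [OK]
6. CAS T2 → mem=5 r[T2]=3 [RETRY]
7. LOAD T0 → mem=5 r[T0]=5 [LOAD]
8. LOAD T2 → mem=5 r[T2]=5 [LOAD]
9. LOAD T1 → mem=5 r[T1]=5 [LOAD]
10. CAS T0 → mem=6 r[T0]=5 [OK]
11. CAS T1 → mem=6 r[T1]=5 [RETRY]
12. LOAD T0 → mem=6 r[T0]=6 [LOAD]
13. LOAD T1 → mem=6 r[T1]=6 [LOAD]
14. CAS T1 → mem=7 r[T1]=6 [OK]
15. CAS T0 → mem=7 r[T0]=6 [RETRY]
16. CAS T2 → mem=7 r[T2]=5 [RETRY]
17. LOAD T2 → mem=7 r[T2]=7 [LOAD]
18. CAS T2 → mem=8 r[T2]=7 [OK]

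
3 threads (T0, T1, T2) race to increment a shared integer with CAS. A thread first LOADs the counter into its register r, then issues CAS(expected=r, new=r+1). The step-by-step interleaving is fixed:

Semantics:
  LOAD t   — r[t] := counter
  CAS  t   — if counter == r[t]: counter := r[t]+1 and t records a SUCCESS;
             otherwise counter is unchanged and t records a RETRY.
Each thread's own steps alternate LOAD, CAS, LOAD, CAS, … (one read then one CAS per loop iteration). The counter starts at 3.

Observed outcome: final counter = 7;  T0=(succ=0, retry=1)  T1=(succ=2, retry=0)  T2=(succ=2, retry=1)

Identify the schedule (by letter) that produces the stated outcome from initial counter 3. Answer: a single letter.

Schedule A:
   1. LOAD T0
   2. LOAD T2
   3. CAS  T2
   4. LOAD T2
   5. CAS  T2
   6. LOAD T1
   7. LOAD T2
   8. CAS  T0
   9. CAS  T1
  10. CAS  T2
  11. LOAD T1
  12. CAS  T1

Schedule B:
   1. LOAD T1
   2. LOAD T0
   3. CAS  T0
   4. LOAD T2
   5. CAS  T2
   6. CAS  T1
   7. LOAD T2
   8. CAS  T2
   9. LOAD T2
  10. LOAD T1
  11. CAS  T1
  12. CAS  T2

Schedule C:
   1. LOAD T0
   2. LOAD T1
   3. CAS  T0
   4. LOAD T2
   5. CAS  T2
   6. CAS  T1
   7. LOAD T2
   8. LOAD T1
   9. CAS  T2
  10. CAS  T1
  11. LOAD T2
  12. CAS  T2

Tracing schedule A:
[1] T0.load  rd  (counter 3, T0.r 3)
[2] T2.load  rd  (counter 3, T2.r 3)
[3] T2.cas  hit  (counter 4, T2.r 3)
[4] T2.load  rd  (counter 4, T2.r 4)
[5] T2.cas  hit  (counter 5, T2.r 4)
[6] T1.load  rd  (counter 5, T1.r 5)
[7] T2.load  rd  (counter 5, T2.r 5)
[8] T0.cas  miss  (counter 5, T0.r 3)
[9] T1.cas  hit  (counter 6, T1.r 5)
[10] T2.cas  miss  (counter 6, T2.r 5)
[11] T1.load  rd  (counter 6, T1.r 6)
[12] T1.cas  hit  (counter 7, T1.r 6)

A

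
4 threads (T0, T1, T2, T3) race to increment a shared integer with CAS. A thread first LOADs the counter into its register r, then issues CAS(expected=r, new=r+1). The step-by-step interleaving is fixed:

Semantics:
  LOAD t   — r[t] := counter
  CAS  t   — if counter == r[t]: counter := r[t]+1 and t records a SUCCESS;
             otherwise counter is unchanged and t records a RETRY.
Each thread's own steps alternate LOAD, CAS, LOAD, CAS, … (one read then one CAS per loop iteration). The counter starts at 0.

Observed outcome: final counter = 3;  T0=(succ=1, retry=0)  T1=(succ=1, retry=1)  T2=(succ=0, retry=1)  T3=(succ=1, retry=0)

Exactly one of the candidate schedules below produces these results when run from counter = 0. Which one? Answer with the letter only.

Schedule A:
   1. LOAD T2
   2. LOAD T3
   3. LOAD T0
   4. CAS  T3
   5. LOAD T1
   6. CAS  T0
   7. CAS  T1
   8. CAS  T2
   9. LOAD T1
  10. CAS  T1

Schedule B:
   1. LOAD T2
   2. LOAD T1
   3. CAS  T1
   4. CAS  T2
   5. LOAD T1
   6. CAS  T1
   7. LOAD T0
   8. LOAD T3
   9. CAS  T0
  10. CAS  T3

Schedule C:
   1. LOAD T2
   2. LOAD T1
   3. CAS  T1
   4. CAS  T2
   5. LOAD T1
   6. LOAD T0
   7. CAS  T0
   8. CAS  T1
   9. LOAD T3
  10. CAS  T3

C

Simulating candidate C:
T2 LOAD — after: cnt=0, r=0 — load
T1 LOAD — after: cnt=0, r=0 — load
T1 CAS — after: cnt=1, r=0 — ok
T2 CAS — after: cnt=1, r=0 — retry
T1 LOAD — after: cnt=1, r=1 — load
T0 LOAD — after: cnt=1, r=1 — load
T0 CAS — after: cnt=2, r=1 — ok
T1 CAS — after: cnt=2, r=1 — retry
T3 LOAD — after: cnt=2, r=2 — load
T3 CAS — after: cnt=3, r=2 — ok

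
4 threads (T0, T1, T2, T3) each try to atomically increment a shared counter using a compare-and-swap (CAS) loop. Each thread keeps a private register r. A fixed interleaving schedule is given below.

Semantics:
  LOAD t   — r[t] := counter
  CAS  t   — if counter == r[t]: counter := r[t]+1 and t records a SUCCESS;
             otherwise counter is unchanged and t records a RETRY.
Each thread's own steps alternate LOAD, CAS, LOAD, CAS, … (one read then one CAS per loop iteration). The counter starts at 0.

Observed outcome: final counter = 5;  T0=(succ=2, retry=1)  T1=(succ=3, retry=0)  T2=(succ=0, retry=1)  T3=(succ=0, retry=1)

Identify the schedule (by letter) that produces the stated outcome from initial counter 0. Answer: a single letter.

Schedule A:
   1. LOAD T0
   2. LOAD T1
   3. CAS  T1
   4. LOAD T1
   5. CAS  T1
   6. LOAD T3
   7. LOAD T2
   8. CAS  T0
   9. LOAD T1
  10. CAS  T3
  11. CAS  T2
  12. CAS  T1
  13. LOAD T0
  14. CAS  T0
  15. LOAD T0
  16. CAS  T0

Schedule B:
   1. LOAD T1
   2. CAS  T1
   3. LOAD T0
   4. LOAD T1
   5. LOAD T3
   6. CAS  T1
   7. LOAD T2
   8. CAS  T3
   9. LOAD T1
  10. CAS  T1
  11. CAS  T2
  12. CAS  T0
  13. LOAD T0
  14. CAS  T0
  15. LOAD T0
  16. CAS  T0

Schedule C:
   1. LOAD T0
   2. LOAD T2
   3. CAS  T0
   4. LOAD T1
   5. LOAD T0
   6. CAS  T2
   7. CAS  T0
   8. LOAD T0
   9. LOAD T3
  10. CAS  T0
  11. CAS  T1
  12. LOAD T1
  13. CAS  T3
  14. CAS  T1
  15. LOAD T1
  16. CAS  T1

Simulating candidate B:
T1 LOAD — after: cnt=0, r=0 — load
T1 CAS — after: cnt=1, r=0 — ok
T0 LOAD — after: cnt=1, r=1 — load
T1 LOAD — after: cnt=1, r=1 — load
T3 LOAD — after: cnt=1, r=1 — load
T1 CAS — after: cnt=2, r=1 — ok
T2 LOAD — after: cnt=2, r=2 — load
T3 CAS — after: cnt=2, r=1 — retry
T1 LOAD — after: cnt=2, r=2 — load
T1 CAS — after: cnt=3, r=2 — ok
T2 CAS — after: cnt=3, r=2 — retry
T0 CAS — after: cnt=3, r=1 — retry
T0 LOAD — after: cnt=3, r=3 — load
T0 CAS — after: cnt=4, r=3 — ok
T0 LOAD — after: cnt=4, r=4 — load
T0 CAS — after: cnt=5, r=4 — ok

B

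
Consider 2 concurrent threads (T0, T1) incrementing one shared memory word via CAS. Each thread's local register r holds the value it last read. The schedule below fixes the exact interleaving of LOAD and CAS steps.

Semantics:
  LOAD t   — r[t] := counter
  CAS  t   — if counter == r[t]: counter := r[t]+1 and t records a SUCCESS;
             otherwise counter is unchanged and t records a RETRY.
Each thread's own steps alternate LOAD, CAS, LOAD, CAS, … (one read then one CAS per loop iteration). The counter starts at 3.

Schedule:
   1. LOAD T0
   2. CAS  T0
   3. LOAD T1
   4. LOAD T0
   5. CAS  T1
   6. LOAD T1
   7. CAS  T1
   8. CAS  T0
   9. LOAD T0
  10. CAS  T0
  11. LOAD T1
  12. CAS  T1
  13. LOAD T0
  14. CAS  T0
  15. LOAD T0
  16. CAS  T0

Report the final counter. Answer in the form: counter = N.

#1 T0 reads 3
#2 T0 CAS(3→4) writes; counter now 4
#3 T1 reads 4
#4 T0 reads 4
#5 T1 CAS(4→5) writes; counter now 5
#6 T1 reads 5
#7 T1 CAS(5→6) writes; counter now 6
#8 T0 CAS(4→5) fails; counter now 6
#9 T0 reads 6
#10 T0 CAS(6→7) writes; counter now 7
#11 T1 reads 7
#12 T1 CAS(7→8) writes; counter now 8
#13 T0 reads 8
#14 T0 CAS(8→9) writes; counter now 9
#15 T0 reads 9
#16 T0 CAS(9→10) writes; counter now 10

counter = 10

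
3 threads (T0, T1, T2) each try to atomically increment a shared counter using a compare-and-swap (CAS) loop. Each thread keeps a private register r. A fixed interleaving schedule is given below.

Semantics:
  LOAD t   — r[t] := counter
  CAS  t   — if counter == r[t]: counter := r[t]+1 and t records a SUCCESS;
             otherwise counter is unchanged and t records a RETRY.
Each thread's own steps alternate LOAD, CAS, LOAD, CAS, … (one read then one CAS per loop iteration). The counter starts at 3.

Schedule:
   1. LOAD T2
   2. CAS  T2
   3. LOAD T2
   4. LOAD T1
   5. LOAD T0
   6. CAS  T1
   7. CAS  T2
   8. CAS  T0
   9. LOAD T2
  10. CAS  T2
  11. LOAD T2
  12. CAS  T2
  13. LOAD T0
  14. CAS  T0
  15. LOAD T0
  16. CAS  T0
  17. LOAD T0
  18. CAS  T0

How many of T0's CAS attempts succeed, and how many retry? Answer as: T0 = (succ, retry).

T0 = (3, 1)

step 1: T2 LOAD ⇒ load; ctr=3 reg=3
step 2: T2 CAS ⇒ ok; ctr=4 reg=3
step 3: T2 LOAD ⇒ load; ctr=4 reg=4
step 4: T1 LOAD ⇒ load; ctr=4 reg=4
step 5: T0 LOAD ⇒ load; ctr=4 reg=4
step 6: T1 CAS ⇒ ok; ctr=5 reg=4
step 7: T2 CAS ⇒ retry; ctr=5 reg=4
step 8: T0 CAS ⇒ retry; ctr=5 reg=4
step 9: T2 LOAD ⇒ load; ctr=5 reg=5
step 10: T2 CAS ⇒ ok; ctr=6 reg=5
step 11: T2 LOAD ⇒ load; ctr=6 reg=6
step 12: T2 CAS ⇒ ok; ctr=7 reg=6
step 13: T0 LOAD ⇒ load; ctr=7 reg=7
step 14: T0 CAS ⇒ ok; ctr=8 reg=7
step 15: T0 LOAD ⇒ load; ctr=8 reg=8
step 16: T0 CAS ⇒ ok; ctr=9 reg=8
step 17: T0 LOAD ⇒ load; ctr=9 reg=9
step 18: T0 CAS ⇒ ok; ctr=10 reg=9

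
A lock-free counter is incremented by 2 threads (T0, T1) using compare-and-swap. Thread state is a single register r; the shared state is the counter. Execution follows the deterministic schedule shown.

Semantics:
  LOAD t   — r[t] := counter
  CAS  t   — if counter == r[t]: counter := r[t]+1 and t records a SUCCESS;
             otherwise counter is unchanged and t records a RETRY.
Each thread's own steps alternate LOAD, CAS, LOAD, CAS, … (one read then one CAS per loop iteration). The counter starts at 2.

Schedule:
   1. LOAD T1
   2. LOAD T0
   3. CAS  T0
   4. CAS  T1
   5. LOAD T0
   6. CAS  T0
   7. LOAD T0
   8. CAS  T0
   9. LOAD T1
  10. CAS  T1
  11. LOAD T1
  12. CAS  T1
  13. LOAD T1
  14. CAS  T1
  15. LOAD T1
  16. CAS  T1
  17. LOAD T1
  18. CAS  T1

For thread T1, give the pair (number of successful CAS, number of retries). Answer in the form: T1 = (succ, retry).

step 1: T1 LOAD ⇒ load; ctr=2 reg=2
step 2: T0 LOAD ⇒ load; ctr=2 reg=2
step 3: T0 CAS ⇒ ok; ctr=3 reg=2
step 4: T1 CAS ⇒ retry; ctr=3 reg=2
step 5: T0 LOAD ⇒ load; ctr=3 reg=3
step 6: T0 CAS ⇒ ok; ctr=4 reg=3
step 7: T0 LOAD ⇒ load; ctr=4 reg=4
step 8: T0 CAS ⇒ ok; ctr=5 reg=4
step 9: T1 LOAD ⇒ load; ctr=5 reg=5
step 10: T1 CAS ⇒ ok; ctr=6 reg=5
step 11: T1 LOAD ⇒ load; ctr=6 reg=6
step 12: T1 CAS ⇒ ok; ctr=7 reg=6
step 13: T1 LOAD ⇒ load; ctr=7 reg=7
step 14: T1 CAS ⇒ ok; ctr=8 reg=7
step 15: T1 LOAD ⇒ load; ctr=8 reg=8
step 16: T1 CAS ⇒ ok; ctr=9 reg=8
step 17: T1 LOAD ⇒ load; ctr=9 reg=9
step 18: T1 CAS ⇒ ok; ctr=10 reg=9

T1 = (5, 1)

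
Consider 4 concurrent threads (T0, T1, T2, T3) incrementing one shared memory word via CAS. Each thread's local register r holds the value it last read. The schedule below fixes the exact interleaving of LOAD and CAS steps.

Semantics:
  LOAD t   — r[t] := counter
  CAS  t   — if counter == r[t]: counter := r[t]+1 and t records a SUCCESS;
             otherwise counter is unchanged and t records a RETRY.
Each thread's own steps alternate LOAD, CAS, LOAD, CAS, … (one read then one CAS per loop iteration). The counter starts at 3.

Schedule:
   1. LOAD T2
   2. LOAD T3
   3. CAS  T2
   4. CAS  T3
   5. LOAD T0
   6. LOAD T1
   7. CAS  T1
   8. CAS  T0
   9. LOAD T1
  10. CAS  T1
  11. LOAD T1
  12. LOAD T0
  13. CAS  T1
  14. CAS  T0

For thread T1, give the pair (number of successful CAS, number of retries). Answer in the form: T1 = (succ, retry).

T1 = (3, 0)

[1] T2.load  rd  (counter 3, T2.r 3)
[2] T3.load  rd  (counter 3, T3.r 3)
[3] T2.cas  hit  (counter 4, T2.r 3)
[4] T3.cas  miss  (counter 4, T3.r 3)
[5] T0.load  rd  (counter 4, T0.r 4)
[6] T1.load  rd  (counter 4, T1.r 4)
[7] T1.cas  hit  (counter 5, T1.r 4)
[8] T0.cas  miss  (counter 5, T0.r 4)
[9] T1.load  rd  (counter 5, T1.r 5)
[10] T1.cas  hit  (counter 6, T1.r 5)
[11] T1.load  rd  (counter 6, T1.r 6)
[12] T0.load  rd  (counter 6, T0.r 6)
[13] T1.cas  hit  (counter 7, T1.r 6)
[14] T0.cas  miss  (counter 7, T0.r 6)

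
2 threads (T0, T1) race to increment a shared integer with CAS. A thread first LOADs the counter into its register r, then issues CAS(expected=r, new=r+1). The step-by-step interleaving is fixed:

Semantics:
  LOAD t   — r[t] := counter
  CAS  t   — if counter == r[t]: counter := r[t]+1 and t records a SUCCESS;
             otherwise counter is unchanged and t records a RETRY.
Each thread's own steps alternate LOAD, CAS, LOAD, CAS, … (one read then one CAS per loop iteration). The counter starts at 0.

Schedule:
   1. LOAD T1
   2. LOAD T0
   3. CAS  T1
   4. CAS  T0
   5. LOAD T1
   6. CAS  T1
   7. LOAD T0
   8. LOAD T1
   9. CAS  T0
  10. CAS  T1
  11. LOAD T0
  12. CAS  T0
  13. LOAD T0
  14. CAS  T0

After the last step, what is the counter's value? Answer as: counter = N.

counter = 5

#1 T1 reads 0
#2 T0 reads 0
#3 T1 CAS(0→1) writes; counter now 1
#4 T0 CAS(0→1) fails; counter now 1
#5 T1 reads 1
#6 T1 CAS(1→2) writes; counter now 2
#7 T0 reads 2
#8 T1 reads 2
#9 T0 CAS(2→3) writes; counter now 3
#10 T1 CAS(2→3) fails; counter now 3
#11 T0 reads 3
#12 T0 CAS(3→4) writes; counter now 4
#13 T0 reads 4
#14 T0 CAS(4→5) writes; counter now 5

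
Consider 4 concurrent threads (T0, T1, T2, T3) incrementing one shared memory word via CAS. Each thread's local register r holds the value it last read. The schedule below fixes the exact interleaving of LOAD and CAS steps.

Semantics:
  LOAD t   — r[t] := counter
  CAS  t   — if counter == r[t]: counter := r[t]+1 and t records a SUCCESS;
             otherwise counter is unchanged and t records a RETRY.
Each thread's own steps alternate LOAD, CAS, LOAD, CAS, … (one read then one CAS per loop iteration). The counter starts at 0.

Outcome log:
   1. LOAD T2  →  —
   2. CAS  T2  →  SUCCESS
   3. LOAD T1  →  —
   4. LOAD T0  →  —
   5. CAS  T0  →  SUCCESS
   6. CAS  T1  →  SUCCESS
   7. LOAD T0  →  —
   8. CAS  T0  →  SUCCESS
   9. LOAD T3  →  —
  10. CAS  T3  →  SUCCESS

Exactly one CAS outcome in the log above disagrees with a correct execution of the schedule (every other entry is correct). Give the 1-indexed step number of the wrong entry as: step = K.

step = 6

Correct run:
#1 T2 reads 0
#2 T2 CAS(0→1) writes; counter now 1
#3 T1 reads 1
#4 T0 reads 1
#5 T0 CAS(1→2) writes; counter now 2
#6 T1 CAS(1→2) fails; counter now 2
#7 T0 reads 2
#8 T0 CAS(2→3) writes; counter now 3
#9 T3 reads 3
#10 T3 CAS(3→4) writes; counter now 4
Log disagrees first at step 6.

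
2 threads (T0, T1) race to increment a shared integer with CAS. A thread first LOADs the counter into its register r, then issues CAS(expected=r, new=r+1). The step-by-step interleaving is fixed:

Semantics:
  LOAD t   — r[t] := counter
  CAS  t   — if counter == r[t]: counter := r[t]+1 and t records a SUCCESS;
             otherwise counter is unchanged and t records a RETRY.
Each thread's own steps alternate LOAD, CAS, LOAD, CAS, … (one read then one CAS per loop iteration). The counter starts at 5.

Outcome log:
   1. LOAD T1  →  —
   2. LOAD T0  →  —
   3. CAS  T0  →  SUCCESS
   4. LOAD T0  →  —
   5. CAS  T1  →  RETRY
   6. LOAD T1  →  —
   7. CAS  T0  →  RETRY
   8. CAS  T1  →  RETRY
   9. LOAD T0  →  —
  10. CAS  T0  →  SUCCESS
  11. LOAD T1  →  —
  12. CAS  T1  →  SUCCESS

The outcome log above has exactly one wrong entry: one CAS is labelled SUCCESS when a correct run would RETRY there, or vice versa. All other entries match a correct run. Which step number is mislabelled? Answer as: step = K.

Correct run:
#1 T1 reads 5
#2 T0 reads 5
#3 T0 CAS(5→6) writes; counter now 6
#4 T0 reads 6
#5 T1 CAS(5→6) fails; counter now 6
#6 T1 reads 6
#7 T0 CAS(6→7) writes; counter now 7
#8 T1 CAS(6→7) fails; counter now 7
#9 T0 reads 7
#10 T0 CAS(7→8) writes; counter now 8
#11 T1 reads 8
#12 T1 CAS(8→9) writes; counter now 9
Log disagrees first at step 7.

step = 7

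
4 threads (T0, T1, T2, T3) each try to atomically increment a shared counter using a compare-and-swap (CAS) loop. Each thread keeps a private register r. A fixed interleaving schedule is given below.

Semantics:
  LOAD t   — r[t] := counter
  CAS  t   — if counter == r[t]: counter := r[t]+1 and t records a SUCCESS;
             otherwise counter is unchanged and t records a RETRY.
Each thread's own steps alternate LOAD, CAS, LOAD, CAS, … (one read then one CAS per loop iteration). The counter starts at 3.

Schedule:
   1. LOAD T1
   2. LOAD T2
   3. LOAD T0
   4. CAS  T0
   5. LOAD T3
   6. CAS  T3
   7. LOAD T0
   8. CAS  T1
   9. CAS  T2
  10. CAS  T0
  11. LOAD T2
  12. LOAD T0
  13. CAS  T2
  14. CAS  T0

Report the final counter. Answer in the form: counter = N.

1. LOAD T1 → mem=3 r[T1]=3 [LOAD]
2. LOAD T2 → mem=3 r[T2]=3 [LOAD]
3. LOAD T0 → mem=3 r[T0]=3 [LOAD]
4. CAS T0 → mem=4 r[T0]=3 [OK]
5. LOAD T3 → mem=4 r[T3]=4 [LOAD]
6. CAS T3 → mem=5 r[T3]=4 [OK]
7. LOAD T0 → mem=5 r[T0]=5 [LOAD]
8. CAS T1 → mem=5 r[T1]=3 [RETRY]
9. CAS T2 → mem=5 r[T2]=3 [RETRY]
10. CAS T0 → mem=6 r[T0]=5 [OK]
11. LOAD T2 → mem=6 r[T2]=6 [LOAD]
12. LOAD T0 → mem=6 r[T0]=6 [LOAD]
13. CAS T2 → mem=7 r[T2]=6 [OK]
14. CAS T0 → mem=7 r[T0]=6 [RETRY]

counter = 7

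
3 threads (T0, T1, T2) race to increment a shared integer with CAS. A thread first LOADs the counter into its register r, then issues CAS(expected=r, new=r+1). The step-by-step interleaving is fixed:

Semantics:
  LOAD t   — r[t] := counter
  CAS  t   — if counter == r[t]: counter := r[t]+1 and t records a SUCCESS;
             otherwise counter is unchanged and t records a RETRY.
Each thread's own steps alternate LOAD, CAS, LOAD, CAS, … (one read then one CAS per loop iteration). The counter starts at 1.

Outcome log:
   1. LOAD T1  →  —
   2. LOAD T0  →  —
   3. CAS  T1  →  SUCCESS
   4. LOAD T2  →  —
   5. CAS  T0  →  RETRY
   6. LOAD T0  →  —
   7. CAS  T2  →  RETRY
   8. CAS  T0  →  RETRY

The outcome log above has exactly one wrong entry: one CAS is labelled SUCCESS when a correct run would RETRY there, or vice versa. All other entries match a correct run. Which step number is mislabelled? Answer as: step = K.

step = 7

Correct run:
   1) LOAD T1:  M=1  r_T1=1
   2) LOAD T0:  M=1  r_T0=1
   3) CAS  T1:  M=2  r_T1=1 ✓
   4) LOAD T2:  M=2  r_T2=2
   5) CAS  T0:  M=2  r_T0=1 ✗
   6) LOAD T0:  M=2  r_T0=2
   7) CAS  T2:  M=3  r_T2=2 ✓
   8) CAS  T0:  M=3  r_T0=2 ✗
Flip is step 7.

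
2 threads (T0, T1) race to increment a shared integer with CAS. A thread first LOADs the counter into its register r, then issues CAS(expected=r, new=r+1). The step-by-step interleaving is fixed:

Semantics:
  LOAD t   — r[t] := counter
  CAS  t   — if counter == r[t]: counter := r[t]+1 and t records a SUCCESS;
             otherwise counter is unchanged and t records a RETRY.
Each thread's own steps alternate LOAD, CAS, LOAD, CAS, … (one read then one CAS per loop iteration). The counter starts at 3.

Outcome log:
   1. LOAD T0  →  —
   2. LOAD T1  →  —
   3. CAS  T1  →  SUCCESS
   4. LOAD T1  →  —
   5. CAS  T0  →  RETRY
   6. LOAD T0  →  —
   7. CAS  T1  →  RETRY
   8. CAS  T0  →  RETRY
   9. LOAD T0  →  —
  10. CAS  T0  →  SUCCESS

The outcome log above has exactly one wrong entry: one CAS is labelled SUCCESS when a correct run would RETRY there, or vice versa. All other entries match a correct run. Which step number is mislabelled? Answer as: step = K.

Re-executing:
   1) LOAD T0:  M=3  r_T0=3
   2) LOAD T1:  M=3  r_T1=3
   3) CAS  T1:  M=4  r_T1=3 ✓
   4) LOAD T1:  M=4  r_T1=4
   5) CAS  T0:  M=4  r_T0=3 ✗
   6) LOAD T0:  M=4  r_T0=4
   7) CAS  T1:  M=5  r_T1=4 ✓
   8) CAS  T0:  M=5  r_T0=4 ✗
   9) LOAD T0:  M=5  r_T0=5
  10) CAS  T0:  M=6  r_T0=5 ✓
Log disagrees first at step 7.

step = 7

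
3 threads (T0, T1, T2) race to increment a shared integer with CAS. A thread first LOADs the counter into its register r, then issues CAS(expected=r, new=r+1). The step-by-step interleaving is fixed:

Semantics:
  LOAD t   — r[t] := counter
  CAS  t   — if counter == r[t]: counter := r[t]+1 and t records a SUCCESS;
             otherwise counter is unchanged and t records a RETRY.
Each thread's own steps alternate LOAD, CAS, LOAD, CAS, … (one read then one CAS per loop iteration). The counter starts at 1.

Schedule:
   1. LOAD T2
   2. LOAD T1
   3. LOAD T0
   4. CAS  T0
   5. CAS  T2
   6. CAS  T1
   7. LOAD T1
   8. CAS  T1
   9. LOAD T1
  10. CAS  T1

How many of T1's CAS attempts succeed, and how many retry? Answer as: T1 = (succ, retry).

T1 = (2, 1)

#1 T2 reads 1
#2 T1 reads 1
#3 T0 reads 1
#4 T0 CAS(1→2) writes; counter now 2
#5 T2 CAS(1→2) fails; counter now 2
#6 T1 CAS(1→2) fails; counter now 2
#7 T1 reads 2
#8 T1 CAS(2→3) writes; counter now 3
#9 T1 reads 3
#10 T1 CAS(3→4) writes; counter now 4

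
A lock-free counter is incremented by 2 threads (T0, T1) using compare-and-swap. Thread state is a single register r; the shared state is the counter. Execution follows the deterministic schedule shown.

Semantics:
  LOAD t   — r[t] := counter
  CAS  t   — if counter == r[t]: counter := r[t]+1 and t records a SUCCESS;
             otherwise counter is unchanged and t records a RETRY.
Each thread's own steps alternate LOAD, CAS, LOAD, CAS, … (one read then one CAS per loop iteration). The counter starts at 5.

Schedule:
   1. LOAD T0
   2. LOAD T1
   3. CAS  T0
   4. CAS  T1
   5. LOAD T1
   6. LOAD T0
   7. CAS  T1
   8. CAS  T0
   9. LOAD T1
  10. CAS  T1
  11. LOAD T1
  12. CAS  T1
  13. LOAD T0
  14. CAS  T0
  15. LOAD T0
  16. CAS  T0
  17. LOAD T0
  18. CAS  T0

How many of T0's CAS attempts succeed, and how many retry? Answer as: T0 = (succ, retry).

T0 LOAD — after: cnt=5, r=5 — load
T1 LOAD — after: cnt=5, r=5 — load
T0 CAS — after: cnt=6, r=5 — ok
T1 CAS — after: cnt=6, r=5 — retry
T1 LOAD — after: cnt=6, r=6 — load
T0 LOAD — after: cnt=6, r=6 — load
T1 CAS — after: cnt=7, r=6 — ok
T0 CAS — after: cnt=7, r=6 — retry
T1 LOAD — after: cnt=7, r=7 — load
T1 CAS — after: cnt=8, r=7 — ok
T1 LOAD — after: cnt=8, r=8 — load
T1 CAS — after: cnt=9, r=8 — ok
T0 LOAD — after: cnt=9, r=9 — load
T0 CAS — after: cnt=10, r=9 — ok
T0 LOAD — after: cnt=10, r=10 — load
T0 CAS — after: cnt=11, r=10 — ok
T0 LOAD — after: cnt=11, r=11 — load
T0 CAS — after: cnt=12, r=11 — ok

T0 = (4, 1)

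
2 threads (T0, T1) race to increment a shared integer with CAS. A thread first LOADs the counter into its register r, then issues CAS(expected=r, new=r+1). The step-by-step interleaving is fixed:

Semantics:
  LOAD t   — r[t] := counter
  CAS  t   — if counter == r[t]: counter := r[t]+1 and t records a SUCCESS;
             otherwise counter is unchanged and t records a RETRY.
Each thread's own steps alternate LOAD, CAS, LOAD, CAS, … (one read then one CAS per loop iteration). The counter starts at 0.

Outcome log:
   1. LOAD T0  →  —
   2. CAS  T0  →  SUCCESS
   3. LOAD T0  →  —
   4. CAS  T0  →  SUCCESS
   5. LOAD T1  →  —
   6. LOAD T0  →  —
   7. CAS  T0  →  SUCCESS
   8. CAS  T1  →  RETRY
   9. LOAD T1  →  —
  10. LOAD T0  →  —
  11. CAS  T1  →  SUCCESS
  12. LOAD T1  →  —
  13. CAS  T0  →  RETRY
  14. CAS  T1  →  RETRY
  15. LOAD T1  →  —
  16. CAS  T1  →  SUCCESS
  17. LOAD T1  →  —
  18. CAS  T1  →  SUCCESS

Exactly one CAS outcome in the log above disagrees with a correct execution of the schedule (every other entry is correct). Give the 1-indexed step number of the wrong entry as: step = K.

step = 14

Correct run:
step 1: T0 LOAD ⇒ load; ctr=0 reg=0
step 2: T0 CAS ⇒ ok; ctr=1 reg=0
step 3: T0 LOAD ⇒ load; ctr=1 reg=1
step 4: T0 CAS ⇒ ok; ctr=2 reg=1
step 5: T1 LOAD ⇒ load; ctr=2 reg=2
step 6: T0 LOAD ⇒ load; ctr=2 reg=2
step 7: T0 CAS ⇒ ok; ctr=3 reg=2
step 8: T1 CAS ⇒ retry; ctr=3 reg=2
step 9: T1 LOAD ⇒ load; ctr=3 reg=3
step 10: T0 LOAD ⇒ load; ctr=3 reg=3
step 11: T1 CAS ⇒ ok; ctr=4 reg=3
step 12: T1 LOAD ⇒ load; ctr=4 reg=4
step 13: T0 CAS ⇒ retry; ctr=4 reg=3
step 14: T1 CAS ⇒ ok; ctr=5 reg=4
step 15: T1 LOAD ⇒ load; ctr=5 reg=5
step 16: T1 CAS ⇒ ok; ctr=6 reg=5
step 17: T1 LOAD ⇒ load; ctr=6 reg=6
step 18: T1 CAS ⇒ ok; ctr=7 reg=6
Mismatch at 14.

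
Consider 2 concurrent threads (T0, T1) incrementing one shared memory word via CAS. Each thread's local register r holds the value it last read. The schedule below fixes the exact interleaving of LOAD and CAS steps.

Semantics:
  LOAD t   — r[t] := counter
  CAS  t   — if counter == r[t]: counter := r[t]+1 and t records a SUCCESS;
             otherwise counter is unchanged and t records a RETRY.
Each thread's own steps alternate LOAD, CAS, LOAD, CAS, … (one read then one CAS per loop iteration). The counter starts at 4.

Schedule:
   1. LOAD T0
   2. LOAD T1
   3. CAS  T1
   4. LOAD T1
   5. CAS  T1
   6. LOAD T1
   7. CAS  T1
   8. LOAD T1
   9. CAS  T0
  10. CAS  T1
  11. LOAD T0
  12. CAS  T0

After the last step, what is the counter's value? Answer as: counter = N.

T0 LOAD — after: cnt=4, r=4 — load
T1 LOAD — after: cnt=4, r=4 — load
T1 CAS — after: cnt=5, r=4 — ok
T1 LOAD — after: cnt=5, r=5 — load
T1 CAS — after: cnt=6, r=5 — ok
T1 LOAD — after: cnt=6, r=6 — load
T1 CAS — after: cnt=7, r=6 — ok
T1 LOAD — after: cnt=7, r=7 — load
T0 CAS — after: cnt=7, r=4 — retry
T1 CAS — after: cnt=8, r=7 — ok
T0 LOAD — after: cnt=8, r=8 — load
T0 CAS — after: cnt=9, r=8 — ok

counter = 9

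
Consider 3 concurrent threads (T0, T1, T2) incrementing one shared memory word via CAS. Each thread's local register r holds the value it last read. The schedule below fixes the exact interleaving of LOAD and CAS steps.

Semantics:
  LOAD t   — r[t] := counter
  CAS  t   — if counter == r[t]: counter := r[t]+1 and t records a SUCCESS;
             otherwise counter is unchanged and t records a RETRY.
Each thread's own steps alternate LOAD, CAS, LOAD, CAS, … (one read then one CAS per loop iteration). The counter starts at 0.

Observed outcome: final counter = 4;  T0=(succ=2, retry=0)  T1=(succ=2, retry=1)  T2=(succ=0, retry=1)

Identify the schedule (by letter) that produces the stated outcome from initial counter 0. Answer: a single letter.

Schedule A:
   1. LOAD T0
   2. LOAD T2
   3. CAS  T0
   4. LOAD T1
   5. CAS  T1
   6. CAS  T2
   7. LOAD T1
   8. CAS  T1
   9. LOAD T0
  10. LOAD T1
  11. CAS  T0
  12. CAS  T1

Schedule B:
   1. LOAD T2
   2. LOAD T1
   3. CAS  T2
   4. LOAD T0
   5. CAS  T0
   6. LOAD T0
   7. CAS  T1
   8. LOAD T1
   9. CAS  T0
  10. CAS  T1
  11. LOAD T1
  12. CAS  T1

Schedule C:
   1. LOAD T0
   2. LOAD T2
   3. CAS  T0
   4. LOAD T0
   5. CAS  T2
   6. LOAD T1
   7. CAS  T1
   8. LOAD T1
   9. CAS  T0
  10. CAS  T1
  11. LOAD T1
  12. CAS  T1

A

Simulating candidate A:
step 1: T0 LOAD ⇒ load; ctr=0 reg=0
step 2: T2 LOAD ⇒ load; ctr=0 reg=0
step 3: T0 CAS ⇒ ok; ctr=1 reg=0
step 4: T1 LOAD ⇒ load; ctr=1 reg=1
step 5: T1 CAS ⇒ ok; ctr=2 reg=1
step 6: T2 CAS ⇒ retry; ctr=2 reg=0
step 7: T1 LOAD ⇒ load; ctr=2 reg=2
step 8: T1 CAS ⇒ ok; ctr=3 reg=2
step 9: T0 LOAD ⇒ load; ctr=3 reg=3
step 10: T1 LOAD ⇒ load; ctr=3 reg=3
step 11: T0 CAS ⇒ ok; ctr=4 reg=3
step 12: T1 CAS ⇒ retry; ctr=4 reg=3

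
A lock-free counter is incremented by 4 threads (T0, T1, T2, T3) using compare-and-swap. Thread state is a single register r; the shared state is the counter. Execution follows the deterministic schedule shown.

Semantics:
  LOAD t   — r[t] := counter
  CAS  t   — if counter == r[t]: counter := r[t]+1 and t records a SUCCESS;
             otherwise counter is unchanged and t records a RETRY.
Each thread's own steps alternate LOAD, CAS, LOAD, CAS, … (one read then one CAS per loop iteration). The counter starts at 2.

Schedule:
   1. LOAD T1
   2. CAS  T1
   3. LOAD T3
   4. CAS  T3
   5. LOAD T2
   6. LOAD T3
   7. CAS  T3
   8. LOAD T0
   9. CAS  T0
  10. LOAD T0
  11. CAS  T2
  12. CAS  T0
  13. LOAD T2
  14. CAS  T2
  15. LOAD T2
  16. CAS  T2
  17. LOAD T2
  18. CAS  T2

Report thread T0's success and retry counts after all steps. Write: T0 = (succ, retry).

#1 T1 reads 2
#2 T1 CAS(2→3) writes; counter now 3
#3 T3 reads 3
#4 T3 CAS(3→4) writes; counter now 4
#5 T2 reads 4
#6 T3 reads 4
#7 T3 CAS(4→5) writes; counter now 5
#8 T0 reads 5
#9 T0 CAS(5→6) writes; counter now 6
#10 T0 reads 6
#11 T2 CAS(4→5) fails; counter now 6
#12 T0 CAS(6→7) writes; counter now 7
#13 T2 reads 7
#14 T2 CAS(7→8) writes; counter now 8
#15 T2 reads 8
#16 T2 CAS(8→9) writes; counter now 9
#17 T2 reads 9
#18 T2 CAS(9→10) writes; counter now 10

T0 = (2, 0)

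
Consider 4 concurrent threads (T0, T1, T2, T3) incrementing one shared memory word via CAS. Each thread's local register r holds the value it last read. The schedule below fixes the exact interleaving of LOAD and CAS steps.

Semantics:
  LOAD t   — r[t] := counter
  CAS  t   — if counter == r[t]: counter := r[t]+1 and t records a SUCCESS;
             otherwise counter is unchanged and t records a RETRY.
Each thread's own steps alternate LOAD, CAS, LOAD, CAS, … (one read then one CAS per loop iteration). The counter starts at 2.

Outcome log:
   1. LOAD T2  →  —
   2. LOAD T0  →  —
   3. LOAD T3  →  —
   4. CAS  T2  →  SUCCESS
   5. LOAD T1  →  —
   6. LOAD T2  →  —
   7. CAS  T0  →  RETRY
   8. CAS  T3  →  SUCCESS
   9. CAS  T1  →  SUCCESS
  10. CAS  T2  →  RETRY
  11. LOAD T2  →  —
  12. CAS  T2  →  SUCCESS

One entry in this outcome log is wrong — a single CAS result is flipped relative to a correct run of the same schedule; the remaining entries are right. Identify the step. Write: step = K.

Re-executing:
#1 T2 reads 2
#2 T0 reads 2
#3 T3 reads 2
#4 T2 CAS(2→3) writes; counter now 3
#5 T1 reads 3
#6 T2 reads 3
#7 T0 CAS(2→3) fails; counter now 3
#8 T3 CAS(2→3) fails; counter now 3
#9 T1 CAS(3→4) writes; counter now 4
#10 T2 CAS(3→4) fails; counter now 4
#11 T2 reads 4
#12 T2 CAS(4→5) writes; counter now 5
Log disagrees first at step 8.

step = 8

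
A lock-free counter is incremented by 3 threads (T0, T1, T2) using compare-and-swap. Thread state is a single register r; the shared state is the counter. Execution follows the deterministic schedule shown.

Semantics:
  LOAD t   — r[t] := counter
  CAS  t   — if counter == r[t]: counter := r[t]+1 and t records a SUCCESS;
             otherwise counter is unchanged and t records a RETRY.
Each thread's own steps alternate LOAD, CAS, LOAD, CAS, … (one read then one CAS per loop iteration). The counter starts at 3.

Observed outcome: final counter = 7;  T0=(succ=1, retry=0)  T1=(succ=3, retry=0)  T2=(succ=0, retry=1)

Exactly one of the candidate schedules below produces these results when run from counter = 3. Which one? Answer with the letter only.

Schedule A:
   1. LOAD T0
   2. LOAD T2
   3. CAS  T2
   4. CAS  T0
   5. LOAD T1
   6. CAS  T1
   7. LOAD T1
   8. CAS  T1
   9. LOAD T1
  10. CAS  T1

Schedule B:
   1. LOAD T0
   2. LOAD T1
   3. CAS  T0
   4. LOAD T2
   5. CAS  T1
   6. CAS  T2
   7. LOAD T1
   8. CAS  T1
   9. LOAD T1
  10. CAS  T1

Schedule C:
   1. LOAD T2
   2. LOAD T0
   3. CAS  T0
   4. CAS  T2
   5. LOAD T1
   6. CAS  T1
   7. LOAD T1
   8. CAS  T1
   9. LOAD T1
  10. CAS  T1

Run C:
T2 LOAD — after: cnt=3, r=3 — load
T0 LOAD — after: cnt=3, r=3 — load
T0 CAS — after: cnt=4, r=3 — ok
T2 CAS — after: cnt=4, r=3 — retry
T1 LOAD — after: cnt=4, r=4 — load
T1 CAS — after: cnt=5, r=4 — ok
T1 LOAD — after: cnt=5, r=5 — load
T1 CAS — after: cnt=6, r=5 — ok
T1 LOAD — after: cnt=6, r=6 — load
T1 CAS — after: cnt=7, r=6 — ok

C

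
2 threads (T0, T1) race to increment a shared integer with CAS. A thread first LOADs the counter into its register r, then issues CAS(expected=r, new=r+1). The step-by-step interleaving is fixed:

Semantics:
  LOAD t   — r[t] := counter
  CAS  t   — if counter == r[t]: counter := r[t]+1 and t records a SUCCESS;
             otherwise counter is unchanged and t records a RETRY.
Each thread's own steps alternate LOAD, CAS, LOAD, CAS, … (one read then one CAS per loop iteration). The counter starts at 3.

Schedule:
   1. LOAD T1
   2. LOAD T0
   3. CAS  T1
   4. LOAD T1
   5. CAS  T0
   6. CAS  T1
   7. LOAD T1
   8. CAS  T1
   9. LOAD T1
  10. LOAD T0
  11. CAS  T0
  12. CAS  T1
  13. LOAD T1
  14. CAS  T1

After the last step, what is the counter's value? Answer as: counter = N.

counter = 8

#1 T1 reads 3
#2 T0 reads 3
#3 T1 CAS(3→4) writes; counter now 4
#4 T1 reads 4
#5 T0 CAS(3→4) fails; counter now 4
#6 T1 CAS(4→5) writes; counter now 5
#7 T1 reads 5
#8 T1 CAS(5→6) writes; counter now 6
#9 T1 reads 6
#10 T0 reads 6
#11 T0 CAS(6→7) writes; counter now 7
#12 T1 CAS(6→7) fails; counter now 7
#13 T1 reads 7
#14 T1 CAS(7→8) writes; counter now 8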